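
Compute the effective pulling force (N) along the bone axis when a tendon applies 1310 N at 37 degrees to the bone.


F_eff = F_tendon * cos(theta)
theta = 37 deg = 0.6458 rad
cos(theta) = 0.7986
F_eff = 1310 * 0.7986
F_eff = 1046.2125


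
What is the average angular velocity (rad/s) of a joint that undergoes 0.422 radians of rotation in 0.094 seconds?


omega = delta_theta / delta_t
omega = 0.422 / 0.094
omega = 4.4894


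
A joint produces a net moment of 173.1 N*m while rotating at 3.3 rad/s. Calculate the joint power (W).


P = M * omega
P = 173.1 * 3.3
P = 571.2300


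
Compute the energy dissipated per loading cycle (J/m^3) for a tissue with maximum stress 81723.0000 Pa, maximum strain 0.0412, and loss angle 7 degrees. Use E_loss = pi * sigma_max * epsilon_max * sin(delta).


E_loss = pi * sigma_max * epsilon_max * sin(delta)
delta = 7 deg = 0.1222 rad
sin(delta) = 0.1219
E_loss = pi * 81723.0000 * 0.0412 * 0.1219
E_loss = 1289.0978


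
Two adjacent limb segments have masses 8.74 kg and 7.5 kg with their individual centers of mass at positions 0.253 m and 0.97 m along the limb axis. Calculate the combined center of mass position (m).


COM = (m1*x1 + m2*x2) / (m1 + m2)
COM = (8.74*0.253 + 7.5*0.97) / (8.74 + 7.5)
Numerator = 9.4862
Denominator = 16.2400
COM = 0.5841


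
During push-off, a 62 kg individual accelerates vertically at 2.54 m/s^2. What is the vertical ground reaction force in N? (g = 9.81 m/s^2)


GRF = m * (g + a)
GRF = 62 * (9.81 + 2.54)
GRF = 62 * 12.3500
GRF = 765.7000


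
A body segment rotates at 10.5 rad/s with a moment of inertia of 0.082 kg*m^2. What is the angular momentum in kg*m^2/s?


L = I * omega
L = 0.082 * 10.5
L = 0.8610


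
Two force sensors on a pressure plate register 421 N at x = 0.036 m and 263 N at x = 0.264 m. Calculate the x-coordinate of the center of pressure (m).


COP_x = (F1*x1 + F2*x2) / (F1 + F2)
COP_x = (421*0.036 + 263*0.264) / (421 + 263)
Numerator = 84.5880
Denominator = 684
COP_x = 0.1237


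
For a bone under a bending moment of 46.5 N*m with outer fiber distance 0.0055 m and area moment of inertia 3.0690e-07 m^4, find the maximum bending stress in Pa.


sigma = M * c / I
sigma = 46.5 * 0.0055 / 3.0690e-07
M * c = 0.2557
sigma = 833333.3333


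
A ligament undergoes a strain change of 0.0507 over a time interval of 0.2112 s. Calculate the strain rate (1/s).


strain_rate = delta_strain / delta_t
strain_rate = 0.0507 / 0.2112
strain_rate = 0.2401


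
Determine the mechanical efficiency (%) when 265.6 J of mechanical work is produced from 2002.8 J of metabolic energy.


eta = (W_mech / E_meta) * 100
eta = (265.6 / 2002.8) * 100
ratio = 0.1326
eta = 13.2614


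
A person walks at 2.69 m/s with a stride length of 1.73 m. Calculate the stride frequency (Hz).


f = v / stride_length
f = 2.69 / 1.73
f = 1.5549


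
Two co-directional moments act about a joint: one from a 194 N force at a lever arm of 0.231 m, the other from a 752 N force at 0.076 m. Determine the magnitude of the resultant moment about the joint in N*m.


M = F1 * d1 + F2 * d2
M = 194 * 0.231 + 752 * 0.076
M = 44.8140 + 57.1520
M = 101.9660


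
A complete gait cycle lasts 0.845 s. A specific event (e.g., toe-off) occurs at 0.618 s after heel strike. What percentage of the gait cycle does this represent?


pct = (event_time / cycle_time) * 100
pct = (0.618 / 0.845) * 100
ratio = 0.7314
pct = 73.1361


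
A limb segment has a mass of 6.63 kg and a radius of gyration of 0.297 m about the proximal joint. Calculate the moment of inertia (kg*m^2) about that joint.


I = m * k^2
I = 6.63 * 0.297^2
k^2 = 0.0882
I = 0.5848


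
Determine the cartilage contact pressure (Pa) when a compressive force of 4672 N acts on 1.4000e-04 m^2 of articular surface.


P = F / A
P = 4672 / 1.4000e-04
P = 3.3371e+07


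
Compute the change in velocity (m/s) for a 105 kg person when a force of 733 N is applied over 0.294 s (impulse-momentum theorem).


J = F * dt = 733 * 0.294 = 215.5020 N*s
delta_v = J / m
delta_v = 215.5020 / 105
delta_v = 2.0524


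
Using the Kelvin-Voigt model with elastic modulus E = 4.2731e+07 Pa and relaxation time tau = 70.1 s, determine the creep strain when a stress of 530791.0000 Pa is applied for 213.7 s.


epsilon(t) = (sigma/E) * (1 - exp(-t/tau))
sigma/E = 530791.0000 / 4.2731e+07 = 0.0124
exp(-t/tau) = exp(-213.7 / 70.1) = 0.0474
epsilon = 0.0124 * (1 - 0.0474)
epsilon = 0.0118


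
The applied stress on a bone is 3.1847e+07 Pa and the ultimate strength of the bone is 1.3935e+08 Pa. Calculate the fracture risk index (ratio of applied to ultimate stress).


FRI = applied / ultimate
FRI = 3.1847e+07 / 1.3935e+08
FRI = 0.2285


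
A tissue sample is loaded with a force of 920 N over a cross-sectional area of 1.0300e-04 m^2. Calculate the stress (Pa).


stress = F / A
stress = 920 / 1.0300e-04
stress = 8.9320e+06


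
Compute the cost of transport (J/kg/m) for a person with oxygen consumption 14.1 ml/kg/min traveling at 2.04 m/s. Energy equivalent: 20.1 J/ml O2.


Power per kg = VO2 * 20.1 / 60
Power per kg = 14.1 * 20.1 / 60 = 4.7235 W/kg
Cost = power_per_kg / speed
Cost = 4.7235 / 2.04
Cost = 2.3154


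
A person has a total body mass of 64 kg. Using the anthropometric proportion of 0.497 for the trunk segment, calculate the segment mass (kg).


m_segment = body_mass * fraction
m_segment = 64 * 0.497
m_segment = 31.8080


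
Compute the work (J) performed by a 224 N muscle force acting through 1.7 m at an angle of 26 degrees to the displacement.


W = F * d * cos(theta)
theta = 26 deg = 0.4538 rad
cos(theta) = 0.8988
W = 224 * 1.7 * 0.8988
W = 342.2608


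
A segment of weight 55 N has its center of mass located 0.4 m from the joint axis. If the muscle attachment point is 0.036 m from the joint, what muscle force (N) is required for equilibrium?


F_muscle = W * d_load / d_muscle
F_muscle = 55 * 0.4 / 0.036
Numerator = 22.0000
F_muscle = 611.1111


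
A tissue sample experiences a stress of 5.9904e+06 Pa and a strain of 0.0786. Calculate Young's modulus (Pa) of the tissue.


E = stress / strain
E = 5.9904e+06 / 0.0786
E = 7.6214e+07


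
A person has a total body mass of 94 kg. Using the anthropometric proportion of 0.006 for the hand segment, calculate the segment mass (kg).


m_segment = body_mass * fraction
m_segment = 94 * 0.006
m_segment = 0.5640


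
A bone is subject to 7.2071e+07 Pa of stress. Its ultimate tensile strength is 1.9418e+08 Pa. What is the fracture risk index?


FRI = applied / ultimate
FRI = 7.2071e+07 / 1.9418e+08
FRI = 0.3712


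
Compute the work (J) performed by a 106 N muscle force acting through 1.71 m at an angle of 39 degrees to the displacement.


W = F * d * cos(theta)
theta = 39 deg = 0.6807 rad
cos(theta) = 0.7771
W = 106 * 1.71 * 0.7771
W = 140.8655


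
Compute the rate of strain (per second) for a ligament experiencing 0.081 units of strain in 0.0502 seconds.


strain_rate = delta_strain / delta_t
strain_rate = 0.081 / 0.0502
strain_rate = 1.6135


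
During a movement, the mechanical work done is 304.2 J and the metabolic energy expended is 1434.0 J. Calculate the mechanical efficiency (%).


eta = (W_mech / E_meta) * 100
eta = (304.2 / 1434.0) * 100
ratio = 0.2121
eta = 21.2134


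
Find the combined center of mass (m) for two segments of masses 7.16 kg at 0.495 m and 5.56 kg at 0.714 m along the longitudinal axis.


COM = (m1*x1 + m2*x2) / (m1 + m2)
COM = (7.16*0.495 + 5.56*0.714) / (7.16 + 5.56)
Numerator = 7.5140
Denominator = 12.7200
COM = 0.5907


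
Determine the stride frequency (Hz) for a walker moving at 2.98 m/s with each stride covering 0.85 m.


f = v / stride_length
f = 2.98 / 0.85
f = 3.5059


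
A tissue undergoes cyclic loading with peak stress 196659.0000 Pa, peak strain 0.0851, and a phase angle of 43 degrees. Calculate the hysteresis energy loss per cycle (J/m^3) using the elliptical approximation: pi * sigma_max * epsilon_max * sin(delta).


E_loss = pi * sigma_max * epsilon_max * sin(delta)
delta = 43 deg = 0.7505 rad
sin(delta) = 0.6820
E_loss = pi * 196659.0000 * 0.0851 * 0.6820
E_loss = 35857.2178


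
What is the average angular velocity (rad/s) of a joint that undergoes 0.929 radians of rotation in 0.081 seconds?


omega = delta_theta / delta_t
omega = 0.929 / 0.081
omega = 11.4691


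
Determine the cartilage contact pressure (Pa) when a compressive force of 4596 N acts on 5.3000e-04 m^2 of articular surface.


P = F / A
P = 4596 / 5.3000e-04
P = 8.6717e+06


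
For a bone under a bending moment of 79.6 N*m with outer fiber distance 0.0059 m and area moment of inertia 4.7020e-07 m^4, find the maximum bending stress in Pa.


sigma = M * c / I
sigma = 79.6 * 0.0059 / 4.7020e-07
M * c = 0.4696
sigma = 998809.0174


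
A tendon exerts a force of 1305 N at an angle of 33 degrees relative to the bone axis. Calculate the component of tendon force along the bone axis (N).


F_eff = F_tendon * cos(theta)
theta = 33 deg = 0.5760 rad
cos(theta) = 0.8387
F_eff = 1305 * 0.8387
F_eff = 1094.4651


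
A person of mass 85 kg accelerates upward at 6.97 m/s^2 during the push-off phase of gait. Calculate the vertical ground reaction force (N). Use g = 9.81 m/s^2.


GRF = m * (g + a)
GRF = 85 * (9.81 + 6.97)
GRF = 85 * 16.7800
GRF = 1426.3000


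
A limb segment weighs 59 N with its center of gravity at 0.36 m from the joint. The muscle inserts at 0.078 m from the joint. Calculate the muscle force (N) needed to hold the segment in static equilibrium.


F_muscle = W * d_load / d_muscle
F_muscle = 59 * 0.36 / 0.078
Numerator = 21.2400
F_muscle = 272.3077


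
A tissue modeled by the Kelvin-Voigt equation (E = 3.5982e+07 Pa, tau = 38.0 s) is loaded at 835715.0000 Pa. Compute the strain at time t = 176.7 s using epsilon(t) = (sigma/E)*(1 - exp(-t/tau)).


epsilon(t) = (sigma/E) * (1 - exp(-t/tau))
sigma/E = 835715.0000 / 3.5982e+07 = 0.0232
exp(-t/tau) = exp(-176.7 / 38.0) = 0.0096
epsilon = 0.0232 * (1 - 0.0096)
epsilon = 0.0230


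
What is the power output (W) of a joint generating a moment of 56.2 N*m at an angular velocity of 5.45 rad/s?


P = M * omega
P = 56.2 * 5.45
P = 306.2900


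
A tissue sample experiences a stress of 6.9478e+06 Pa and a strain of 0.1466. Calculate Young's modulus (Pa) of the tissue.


E = stress / strain
E = 6.9478e+06 / 0.1466
E = 4.7393e+07


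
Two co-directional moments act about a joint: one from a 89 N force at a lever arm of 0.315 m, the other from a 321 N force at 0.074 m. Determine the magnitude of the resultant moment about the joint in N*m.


M = F1 * d1 + F2 * d2
M = 89 * 0.315 + 321 * 0.074
M = 28.0350 + 23.7540
M = 51.7890


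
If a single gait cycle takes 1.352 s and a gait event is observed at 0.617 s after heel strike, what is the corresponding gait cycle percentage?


pct = (event_time / cycle_time) * 100
pct = (0.617 / 1.352) * 100
ratio = 0.4564
pct = 45.6361


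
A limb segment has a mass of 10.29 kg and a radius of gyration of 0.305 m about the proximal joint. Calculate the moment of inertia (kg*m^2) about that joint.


I = m * k^2
I = 10.29 * 0.305^2
k^2 = 0.0930
I = 0.9572


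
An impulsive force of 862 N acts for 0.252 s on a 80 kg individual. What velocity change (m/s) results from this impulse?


J = F * dt = 862 * 0.252 = 217.2240 N*s
delta_v = J / m
delta_v = 217.2240 / 80
delta_v = 2.7153


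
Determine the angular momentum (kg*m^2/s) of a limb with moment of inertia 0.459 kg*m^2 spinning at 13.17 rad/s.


L = I * omega
L = 0.459 * 13.17
L = 6.0450


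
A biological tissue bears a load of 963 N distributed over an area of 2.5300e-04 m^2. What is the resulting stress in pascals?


stress = F / A
stress = 963 / 2.5300e-04
stress = 3.8063e+06


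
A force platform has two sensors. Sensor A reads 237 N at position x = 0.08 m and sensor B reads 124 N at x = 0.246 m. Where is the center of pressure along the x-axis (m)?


COP_x = (F1*x1 + F2*x2) / (F1 + F2)
COP_x = (237*0.08 + 124*0.246) / (237 + 124)
Numerator = 49.4640
Denominator = 361
COP_x = 0.1370


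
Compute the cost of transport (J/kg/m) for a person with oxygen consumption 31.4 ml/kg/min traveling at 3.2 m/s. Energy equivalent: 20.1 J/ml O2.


Power per kg = VO2 * 20.1 / 60
Power per kg = 31.4 * 20.1 / 60 = 10.5190 W/kg
Cost = power_per_kg / speed
Cost = 10.5190 / 3.2
Cost = 3.2872


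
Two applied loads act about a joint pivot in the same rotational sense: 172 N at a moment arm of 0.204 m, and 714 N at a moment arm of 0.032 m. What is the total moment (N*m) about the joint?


M = F1 * d1 + F2 * d2
M = 172 * 0.204 + 714 * 0.032
M = 35.0880 + 22.8480
M = 57.9360


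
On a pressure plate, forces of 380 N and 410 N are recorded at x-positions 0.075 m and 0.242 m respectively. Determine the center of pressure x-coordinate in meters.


COP_x = (F1*x1 + F2*x2) / (F1 + F2)
COP_x = (380*0.075 + 410*0.242) / (380 + 410)
Numerator = 127.7200
Denominator = 790
COP_x = 0.1617


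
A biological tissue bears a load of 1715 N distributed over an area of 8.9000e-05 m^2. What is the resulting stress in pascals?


stress = F / A
stress = 1715 / 8.9000e-05
stress = 1.9270e+07


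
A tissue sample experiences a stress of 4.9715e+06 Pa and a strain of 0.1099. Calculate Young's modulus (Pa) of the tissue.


E = stress / strain
E = 4.9715e+06 / 0.1099
E = 4.5237e+07


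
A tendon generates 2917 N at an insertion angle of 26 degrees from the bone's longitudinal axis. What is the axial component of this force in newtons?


F_eff = F_tendon * cos(theta)
theta = 26 deg = 0.4538 rad
cos(theta) = 0.8988
F_eff = 2917 * 0.8988
F_eff = 2621.7822


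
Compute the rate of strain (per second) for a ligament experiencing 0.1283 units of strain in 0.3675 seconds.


strain_rate = delta_strain / delta_t
strain_rate = 0.1283 / 0.3675
strain_rate = 0.3491


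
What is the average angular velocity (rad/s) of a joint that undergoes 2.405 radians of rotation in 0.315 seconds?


omega = delta_theta / delta_t
omega = 2.405 / 0.315
omega = 7.6349


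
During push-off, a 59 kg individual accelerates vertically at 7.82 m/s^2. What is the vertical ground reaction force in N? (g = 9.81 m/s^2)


GRF = m * (g + a)
GRF = 59 * (9.81 + 7.82)
GRF = 59 * 17.6300
GRF = 1040.1700


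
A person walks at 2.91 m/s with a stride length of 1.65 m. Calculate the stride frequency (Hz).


f = v / stride_length
f = 2.91 / 1.65
f = 1.7636


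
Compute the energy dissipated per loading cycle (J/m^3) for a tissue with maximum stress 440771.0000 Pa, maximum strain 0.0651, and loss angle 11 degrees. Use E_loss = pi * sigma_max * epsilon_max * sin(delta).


E_loss = pi * sigma_max * epsilon_max * sin(delta)
delta = 11 deg = 0.1920 rad
sin(delta) = 0.1908
E_loss = pi * 440771.0000 * 0.0651 * 0.1908
E_loss = 17200.5653


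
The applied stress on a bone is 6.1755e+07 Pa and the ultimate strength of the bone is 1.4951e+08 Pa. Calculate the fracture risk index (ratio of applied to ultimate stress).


FRI = applied / ultimate
FRI = 6.1755e+07 / 1.4951e+08
FRI = 0.4130


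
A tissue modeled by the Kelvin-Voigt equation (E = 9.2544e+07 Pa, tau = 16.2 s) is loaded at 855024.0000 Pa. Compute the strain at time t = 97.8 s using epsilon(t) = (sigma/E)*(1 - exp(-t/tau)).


epsilon(t) = (sigma/E) * (1 - exp(-t/tau))
sigma/E = 855024.0000 / 9.2544e+07 = 0.0092
exp(-t/tau) = exp(-97.8 / 16.2) = 0.0024
epsilon = 0.0092 * (1 - 0.0024)
epsilon = 0.0092


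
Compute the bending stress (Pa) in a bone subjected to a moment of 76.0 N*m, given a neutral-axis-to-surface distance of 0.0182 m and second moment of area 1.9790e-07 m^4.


sigma = M * c / I
sigma = 76.0 * 0.0182 / 1.9790e-07
M * c = 1.3832
sigma = 6.9894e+06


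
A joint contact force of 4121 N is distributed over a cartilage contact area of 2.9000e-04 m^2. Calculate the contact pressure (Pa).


P = F / A
P = 4121 / 2.9000e-04
P = 1.4210e+07


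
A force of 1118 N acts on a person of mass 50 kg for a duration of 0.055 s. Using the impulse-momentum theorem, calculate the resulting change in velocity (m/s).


J = F * dt = 1118 * 0.055 = 61.4900 N*s
delta_v = J / m
delta_v = 61.4900 / 50
delta_v = 1.2298


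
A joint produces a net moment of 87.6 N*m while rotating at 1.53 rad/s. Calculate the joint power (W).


P = M * omega
P = 87.6 * 1.53
P = 134.0280


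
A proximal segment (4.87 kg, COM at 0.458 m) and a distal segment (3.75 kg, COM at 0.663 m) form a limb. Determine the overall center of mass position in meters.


COM = (m1*x1 + m2*x2) / (m1 + m2)
COM = (4.87*0.458 + 3.75*0.663) / (4.87 + 3.75)
Numerator = 4.7167
Denominator = 8.6200
COM = 0.5472


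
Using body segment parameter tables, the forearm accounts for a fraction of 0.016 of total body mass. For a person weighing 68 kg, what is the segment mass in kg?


m_segment = body_mass * fraction
m_segment = 68 * 0.016
m_segment = 1.0880


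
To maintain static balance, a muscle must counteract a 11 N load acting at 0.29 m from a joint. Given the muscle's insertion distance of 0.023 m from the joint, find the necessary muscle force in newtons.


F_muscle = W * d_load / d_muscle
F_muscle = 11 * 0.29 / 0.023
Numerator = 3.1900
F_muscle = 138.6957


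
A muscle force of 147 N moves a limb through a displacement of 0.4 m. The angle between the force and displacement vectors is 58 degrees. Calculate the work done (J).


W = F * d * cos(theta)
theta = 58 deg = 1.0123 rad
cos(theta) = 0.5299
W = 147 * 0.4 * 0.5299
W = 31.1593


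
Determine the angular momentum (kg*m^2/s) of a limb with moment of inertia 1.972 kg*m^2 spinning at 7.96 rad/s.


L = I * omega
L = 1.972 * 7.96
L = 15.6971


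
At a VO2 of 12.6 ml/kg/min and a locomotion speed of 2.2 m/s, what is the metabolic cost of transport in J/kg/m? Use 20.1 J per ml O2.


Power per kg = VO2 * 20.1 / 60
Power per kg = 12.6 * 20.1 / 60 = 4.2210 W/kg
Cost = power_per_kg / speed
Cost = 4.2210 / 2.2
Cost = 1.9186


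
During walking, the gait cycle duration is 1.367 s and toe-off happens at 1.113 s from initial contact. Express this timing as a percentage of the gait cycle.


pct = (event_time / cycle_time) * 100
pct = (1.113 / 1.367) * 100
ratio = 0.8142
pct = 81.4192


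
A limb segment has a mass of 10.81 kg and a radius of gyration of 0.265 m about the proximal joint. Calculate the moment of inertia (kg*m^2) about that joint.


I = m * k^2
I = 10.81 * 0.265^2
k^2 = 0.0702
I = 0.7591


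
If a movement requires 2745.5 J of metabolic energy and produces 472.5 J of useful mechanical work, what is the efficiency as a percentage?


eta = (W_mech / E_meta) * 100
eta = (472.5 / 2745.5) * 100
ratio = 0.1721
eta = 17.2100


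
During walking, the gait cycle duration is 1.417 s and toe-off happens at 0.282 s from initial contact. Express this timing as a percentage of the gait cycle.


pct = (event_time / cycle_time) * 100
pct = (0.282 / 1.417) * 100
ratio = 0.1990
pct = 19.9012


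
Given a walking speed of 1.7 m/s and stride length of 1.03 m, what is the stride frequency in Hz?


f = v / stride_length
f = 1.7 / 1.03
f = 1.6505


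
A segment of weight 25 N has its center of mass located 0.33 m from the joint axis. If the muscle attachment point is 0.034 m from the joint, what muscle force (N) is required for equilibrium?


F_muscle = W * d_load / d_muscle
F_muscle = 25 * 0.33 / 0.034
Numerator = 8.2500
F_muscle = 242.6471


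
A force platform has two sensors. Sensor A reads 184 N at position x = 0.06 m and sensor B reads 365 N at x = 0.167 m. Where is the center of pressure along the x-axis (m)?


COP_x = (F1*x1 + F2*x2) / (F1 + F2)
COP_x = (184*0.06 + 365*0.167) / (184 + 365)
Numerator = 71.9950
Denominator = 549
COP_x = 0.1311


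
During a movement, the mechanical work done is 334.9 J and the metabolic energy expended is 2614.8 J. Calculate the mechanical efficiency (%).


eta = (W_mech / E_meta) * 100
eta = (334.9 / 2614.8) * 100
ratio = 0.1281
eta = 12.8079


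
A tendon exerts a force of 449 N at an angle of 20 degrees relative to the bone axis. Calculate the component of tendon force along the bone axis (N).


F_eff = F_tendon * cos(theta)
theta = 20 deg = 0.3491 rad
cos(theta) = 0.9397
F_eff = 449 * 0.9397
F_eff = 421.9220


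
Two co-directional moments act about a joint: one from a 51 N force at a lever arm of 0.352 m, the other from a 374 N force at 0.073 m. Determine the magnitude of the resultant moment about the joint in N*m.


M = F1 * d1 + F2 * d2
M = 51 * 0.352 + 374 * 0.073
M = 17.9520 + 27.3020
M = 45.2540


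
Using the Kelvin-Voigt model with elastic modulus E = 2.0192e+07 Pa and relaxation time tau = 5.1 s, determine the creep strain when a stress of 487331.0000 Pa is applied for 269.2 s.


epsilon(t) = (sigma/E) * (1 - exp(-t/tau))
sigma/E = 487331.0000 / 2.0192e+07 = 0.0241
exp(-t/tau) = exp(-269.2 / 5.1) = 1.1914e-23
epsilon = 0.0241 * (1 - 1.1914e-23)
epsilon = 0.0241


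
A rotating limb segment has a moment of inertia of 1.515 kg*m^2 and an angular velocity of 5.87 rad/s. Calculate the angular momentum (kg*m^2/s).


L = I * omega
L = 1.515 * 5.87
L = 8.8930


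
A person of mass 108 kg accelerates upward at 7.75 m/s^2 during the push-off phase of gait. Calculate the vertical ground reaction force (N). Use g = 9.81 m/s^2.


GRF = m * (g + a)
GRF = 108 * (9.81 + 7.75)
GRF = 108 * 17.5600
GRF = 1896.4800


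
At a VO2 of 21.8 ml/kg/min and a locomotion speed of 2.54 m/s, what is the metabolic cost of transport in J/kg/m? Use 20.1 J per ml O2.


Power per kg = VO2 * 20.1 / 60
Power per kg = 21.8 * 20.1 / 60 = 7.3030 W/kg
Cost = power_per_kg / speed
Cost = 7.3030 / 2.54
Cost = 2.8752


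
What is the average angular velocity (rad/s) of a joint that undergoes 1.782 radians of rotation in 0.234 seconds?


omega = delta_theta / delta_t
omega = 1.782 / 0.234
omega = 7.6154


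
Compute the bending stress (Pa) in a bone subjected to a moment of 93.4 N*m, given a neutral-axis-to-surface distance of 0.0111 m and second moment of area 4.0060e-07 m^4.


sigma = M * c / I
sigma = 93.4 * 0.0111 / 4.0060e-07
M * c = 1.0367
sigma = 2.5880e+06


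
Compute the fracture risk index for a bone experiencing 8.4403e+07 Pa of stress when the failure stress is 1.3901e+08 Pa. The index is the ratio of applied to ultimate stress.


FRI = applied / ultimate
FRI = 8.4403e+07 / 1.3901e+08
FRI = 0.6072


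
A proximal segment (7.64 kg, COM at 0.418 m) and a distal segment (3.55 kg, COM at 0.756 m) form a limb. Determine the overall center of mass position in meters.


COM = (m1*x1 + m2*x2) / (m1 + m2)
COM = (7.64*0.418 + 3.55*0.756) / (7.64 + 3.55)
Numerator = 5.8773
Denominator = 11.1900
COM = 0.5252


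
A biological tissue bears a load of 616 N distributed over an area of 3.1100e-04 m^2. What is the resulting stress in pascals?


stress = F / A
stress = 616 / 3.1100e-04
stress = 1.9807e+06


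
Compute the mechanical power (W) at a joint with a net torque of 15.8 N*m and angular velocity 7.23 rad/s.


P = M * omega
P = 15.8 * 7.23
P = 114.2340


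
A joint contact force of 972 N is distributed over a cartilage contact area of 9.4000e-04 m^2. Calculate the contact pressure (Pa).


P = F / A
P = 972 / 9.4000e-04
P = 1.0340e+06


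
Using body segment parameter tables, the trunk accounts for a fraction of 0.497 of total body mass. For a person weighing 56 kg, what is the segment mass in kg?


m_segment = body_mass * fraction
m_segment = 56 * 0.497
m_segment = 27.8320


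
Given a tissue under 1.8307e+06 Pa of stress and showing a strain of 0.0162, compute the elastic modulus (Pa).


E = stress / strain
E = 1.8307e+06 / 0.0162
E = 1.1301e+08


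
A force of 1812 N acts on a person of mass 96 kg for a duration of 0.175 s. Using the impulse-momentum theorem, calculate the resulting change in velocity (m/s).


J = F * dt = 1812 * 0.175 = 317.1000 N*s
delta_v = J / m
delta_v = 317.1000 / 96
delta_v = 3.3031


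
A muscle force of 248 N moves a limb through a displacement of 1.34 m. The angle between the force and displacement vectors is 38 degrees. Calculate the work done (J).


W = F * d * cos(theta)
theta = 38 deg = 0.6632 rad
cos(theta) = 0.7880
W = 248 * 1.34 * 0.7880
W = 261.8717


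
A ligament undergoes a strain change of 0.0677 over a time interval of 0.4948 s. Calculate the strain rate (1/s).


strain_rate = delta_strain / delta_t
strain_rate = 0.0677 / 0.4948
strain_rate = 0.1368


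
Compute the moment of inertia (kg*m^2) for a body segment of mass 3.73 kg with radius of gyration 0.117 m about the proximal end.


I = m * k^2
I = 3.73 * 0.117^2
k^2 = 0.0137
I = 0.0511


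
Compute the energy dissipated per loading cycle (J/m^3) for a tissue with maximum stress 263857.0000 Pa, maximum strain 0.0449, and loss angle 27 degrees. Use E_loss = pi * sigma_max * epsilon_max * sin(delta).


E_loss = pi * sigma_max * epsilon_max * sin(delta)
delta = 27 deg = 0.4712 rad
sin(delta) = 0.4540
E_loss = pi * 263857.0000 * 0.0449 * 0.4540
E_loss = 16897.0776


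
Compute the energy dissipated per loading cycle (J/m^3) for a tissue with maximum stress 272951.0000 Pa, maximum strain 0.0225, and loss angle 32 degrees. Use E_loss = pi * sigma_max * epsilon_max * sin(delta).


E_loss = pi * sigma_max * epsilon_max * sin(delta)
delta = 32 deg = 0.5585 rad
sin(delta) = 0.5299
E_loss = pi * 272951.0000 * 0.0225 * 0.5299
E_loss = 10224.1400


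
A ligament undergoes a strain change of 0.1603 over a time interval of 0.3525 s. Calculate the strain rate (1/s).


strain_rate = delta_strain / delta_t
strain_rate = 0.1603 / 0.3525
strain_rate = 0.4548


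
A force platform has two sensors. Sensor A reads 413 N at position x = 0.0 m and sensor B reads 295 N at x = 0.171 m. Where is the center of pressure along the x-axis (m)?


COP_x = (F1*x1 + F2*x2) / (F1 + F2)
COP_x = (413*0.0 + 295*0.171) / (413 + 295)
Numerator = 50.4450
Denominator = 708
COP_x = 0.0713


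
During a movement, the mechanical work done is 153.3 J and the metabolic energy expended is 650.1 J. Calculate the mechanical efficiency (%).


eta = (W_mech / E_meta) * 100
eta = (153.3 / 650.1) * 100
ratio = 0.2358
eta = 23.5810


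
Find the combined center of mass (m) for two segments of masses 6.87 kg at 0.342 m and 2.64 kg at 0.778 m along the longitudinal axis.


COM = (m1*x1 + m2*x2) / (m1 + m2)
COM = (6.87*0.342 + 2.64*0.778) / (6.87 + 2.64)
Numerator = 4.4035
Denominator = 9.5100
COM = 0.4630


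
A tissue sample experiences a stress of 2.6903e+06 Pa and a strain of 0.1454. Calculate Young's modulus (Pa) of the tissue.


E = stress / strain
E = 2.6903e+06 / 0.1454
E = 1.8503e+07


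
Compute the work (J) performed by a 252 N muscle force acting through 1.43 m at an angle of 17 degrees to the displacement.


W = F * d * cos(theta)
theta = 17 deg = 0.2967 rad
cos(theta) = 0.9563
W = 252 * 1.43 * 0.9563
W = 344.6140


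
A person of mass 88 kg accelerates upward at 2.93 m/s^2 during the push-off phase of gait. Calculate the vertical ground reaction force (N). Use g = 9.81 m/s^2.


GRF = m * (g + a)
GRF = 88 * (9.81 + 2.93)
GRF = 88 * 12.7400
GRF = 1121.1200


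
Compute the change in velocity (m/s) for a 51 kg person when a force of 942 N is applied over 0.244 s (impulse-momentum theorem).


J = F * dt = 942 * 0.244 = 229.8480 N*s
delta_v = J / m
delta_v = 229.8480 / 51
delta_v = 4.5068


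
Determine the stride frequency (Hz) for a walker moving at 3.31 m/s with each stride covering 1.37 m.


f = v / stride_length
f = 3.31 / 1.37
f = 2.4161


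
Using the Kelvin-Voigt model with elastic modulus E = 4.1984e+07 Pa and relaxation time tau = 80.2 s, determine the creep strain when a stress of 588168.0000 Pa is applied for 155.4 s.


epsilon(t) = (sigma/E) * (1 - exp(-t/tau))
sigma/E = 588168.0000 / 4.1984e+07 = 0.0140
exp(-t/tau) = exp(-155.4 / 80.2) = 0.1440
epsilon = 0.0140 * (1 - 0.1440)
epsilon = 0.0120


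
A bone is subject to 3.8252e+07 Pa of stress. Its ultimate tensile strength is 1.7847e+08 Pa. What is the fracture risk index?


FRI = applied / ultimate
FRI = 3.8252e+07 / 1.7847e+08
FRI = 0.2143


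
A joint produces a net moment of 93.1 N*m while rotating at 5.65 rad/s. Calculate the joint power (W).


P = M * omega
P = 93.1 * 5.65
P = 526.0150


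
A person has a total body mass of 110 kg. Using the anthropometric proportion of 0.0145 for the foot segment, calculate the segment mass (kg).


m_segment = body_mass * fraction
m_segment = 110 * 0.0145
m_segment = 1.5950


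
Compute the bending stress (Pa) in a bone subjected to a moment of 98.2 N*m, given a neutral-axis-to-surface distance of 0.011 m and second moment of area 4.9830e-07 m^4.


sigma = M * c / I
sigma = 98.2 * 0.011 / 4.9830e-07
M * c = 1.0802
sigma = 2.1678e+06


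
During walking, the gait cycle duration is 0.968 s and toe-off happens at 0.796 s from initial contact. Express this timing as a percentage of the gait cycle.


pct = (event_time / cycle_time) * 100
pct = (0.796 / 0.968) * 100
ratio = 0.8223
pct = 82.2314


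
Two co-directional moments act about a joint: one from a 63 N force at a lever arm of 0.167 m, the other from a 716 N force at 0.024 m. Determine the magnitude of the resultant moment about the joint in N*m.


M = F1 * d1 + F2 * d2
M = 63 * 0.167 + 716 * 0.024
M = 10.5210 + 17.1840
M = 27.7050


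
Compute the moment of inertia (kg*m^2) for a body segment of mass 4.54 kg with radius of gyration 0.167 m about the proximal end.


I = m * k^2
I = 4.54 * 0.167^2
k^2 = 0.0279
I = 0.1266


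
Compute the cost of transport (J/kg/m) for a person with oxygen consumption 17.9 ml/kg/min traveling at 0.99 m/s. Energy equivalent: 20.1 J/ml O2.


Power per kg = VO2 * 20.1 / 60
Power per kg = 17.9 * 20.1 / 60 = 5.9965 W/kg
Cost = power_per_kg / speed
Cost = 5.9965 / 0.99
Cost = 6.0571


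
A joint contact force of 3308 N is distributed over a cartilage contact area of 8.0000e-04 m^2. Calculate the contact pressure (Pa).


P = F / A
P = 3308 / 8.0000e-04
P = 4.1350e+06


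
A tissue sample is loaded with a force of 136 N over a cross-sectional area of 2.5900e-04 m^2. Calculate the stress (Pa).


stress = F / A
stress = 136 / 2.5900e-04
stress = 525096.5251


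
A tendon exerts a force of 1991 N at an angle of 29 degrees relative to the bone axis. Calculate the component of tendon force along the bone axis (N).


F_eff = F_tendon * cos(theta)
theta = 29 deg = 0.5061 rad
cos(theta) = 0.8746
F_eff = 1991 * 0.8746
F_eff = 1741.3678


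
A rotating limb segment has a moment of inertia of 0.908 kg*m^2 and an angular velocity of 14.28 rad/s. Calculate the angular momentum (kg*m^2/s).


L = I * omega
L = 0.908 * 14.28
L = 12.9662


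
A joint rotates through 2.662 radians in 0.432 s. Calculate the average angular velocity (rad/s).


omega = delta_theta / delta_t
omega = 2.662 / 0.432
omega = 6.1620


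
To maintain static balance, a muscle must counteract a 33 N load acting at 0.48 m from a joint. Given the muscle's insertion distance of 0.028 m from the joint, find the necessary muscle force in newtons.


F_muscle = W * d_load / d_muscle
F_muscle = 33 * 0.48 / 0.028
Numerator = 15.8400
F_muscle = 565.7143


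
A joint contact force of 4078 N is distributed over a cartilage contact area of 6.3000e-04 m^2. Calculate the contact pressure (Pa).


P = F / A
P = 4078 / 6.3000e-04
P = 6.4730e+06


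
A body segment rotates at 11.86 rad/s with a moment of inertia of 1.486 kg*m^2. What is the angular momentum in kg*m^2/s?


L = I * omega
L = 1.486 * 11.86
L = 17.6240


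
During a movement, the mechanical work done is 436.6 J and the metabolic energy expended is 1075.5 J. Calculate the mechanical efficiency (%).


eta = (W_mech / E_meta) * 100
eta = (436.6 / 1075.5) * 100
ratio = 0.4060
eta = 40.5951


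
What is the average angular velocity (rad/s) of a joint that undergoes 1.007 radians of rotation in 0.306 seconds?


omega = delta_theta / delta_t
omega = 1.007 / 0.306
omega = 3.2908


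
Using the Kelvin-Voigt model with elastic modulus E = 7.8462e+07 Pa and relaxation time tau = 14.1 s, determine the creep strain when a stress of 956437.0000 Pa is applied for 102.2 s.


epsilon(t) = (sigma/E) * (1 - exp(-t/tau))
sigma/E = 956437.0000 / 7.8462e+07 = 0.0122
exp(-t/tau) = exp(-102.2 / 14.1) = 7.1143e-04
epsilon = 0.0122 * (1 - 7.1143e-04)
epsilon = 0.0122


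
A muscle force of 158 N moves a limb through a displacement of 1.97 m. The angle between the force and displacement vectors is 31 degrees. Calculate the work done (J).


W = F * d * cos(theta)
theta = 31 deg = 0.5411 rad
cos(theta) = 0.8572
W = 158 * 1.97 * 0.8572
W = 266.8019


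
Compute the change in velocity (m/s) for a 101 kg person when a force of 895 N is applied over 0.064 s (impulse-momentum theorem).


J = F * dt = 895 * 0.064 = 57.2800 N*s
delta_v = J / m
delta_v = 57.2800 / 101
delta_v = 0.5671


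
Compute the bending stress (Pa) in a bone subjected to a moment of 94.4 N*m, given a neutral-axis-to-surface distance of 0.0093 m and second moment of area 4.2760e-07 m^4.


sigma = M * c / I
sigma = 94.4 * 0.0093 / 4.2760e-07
M * c = 0.8779
sigma = 2.0531e+06


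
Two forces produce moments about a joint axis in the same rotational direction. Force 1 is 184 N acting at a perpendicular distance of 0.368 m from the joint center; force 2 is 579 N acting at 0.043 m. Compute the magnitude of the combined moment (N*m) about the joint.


M = F1 * d1 + F2 * d2
M = 184 * 0.368 + 579 * 0.043
M = 67.7120 + 24.8970
M = 92.6090


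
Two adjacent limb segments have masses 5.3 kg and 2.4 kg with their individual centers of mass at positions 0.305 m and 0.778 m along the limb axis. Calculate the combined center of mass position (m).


COM = (m1*x1 + m2*x2) / (m1 + m2)
COM = (5.3*0.305 + 2.4*0.778) / (5.3 + 2.4)
Numerator = 3.4837
Denominator = 7.7000
COM = 0.4524


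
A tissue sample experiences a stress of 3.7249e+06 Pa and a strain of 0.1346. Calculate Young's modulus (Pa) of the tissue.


E = stress / strain
E = 3.7249e+06 / 0.1346
E = 2.7674e+07


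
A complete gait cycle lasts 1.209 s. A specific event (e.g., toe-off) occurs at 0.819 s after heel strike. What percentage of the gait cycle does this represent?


pct = (event_time / cycle_time) * 100
pct = (0.819 / 1.209) * 100
ratio = 0.6774
pct = 67.7419


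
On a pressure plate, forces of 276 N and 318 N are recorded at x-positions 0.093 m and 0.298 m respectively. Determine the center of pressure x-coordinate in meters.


COP_x = (F1*x1 + F2*x2) / (F1 + F2)
COP_x = (276*0.093 + 318*0.298) / (276 + 318)
Numerator = 120.4320
Denominator = 594
COP_x = 0.2027


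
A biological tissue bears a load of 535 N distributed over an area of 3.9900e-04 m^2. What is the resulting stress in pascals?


stress = F / A
stress = 535 / 3.9900e-04
stress = 1.3409e+06


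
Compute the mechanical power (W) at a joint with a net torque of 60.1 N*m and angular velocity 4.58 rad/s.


P = M * omega
P = 60.1 * 4.58
P = 275.2580


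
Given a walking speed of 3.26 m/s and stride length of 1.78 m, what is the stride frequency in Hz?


f = v / stride_length
f = 3.26 / 1.78
f = 1.8315


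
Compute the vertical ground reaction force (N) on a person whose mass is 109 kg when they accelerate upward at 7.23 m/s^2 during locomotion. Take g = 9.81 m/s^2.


GRF = m * (g + a)
GRF = 109 * (9.81 + 7.23)
GRF = 109 * 17.0400
GRF = 1857.3600


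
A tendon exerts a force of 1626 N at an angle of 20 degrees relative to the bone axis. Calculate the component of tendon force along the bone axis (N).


F_eff = F_tendon * cos(theta)
theta = 20 deg = 0.3491 rad
cos(theta) = 0.9397
F_eff = 1626 * 0.9397
F_eff = 1527.9402


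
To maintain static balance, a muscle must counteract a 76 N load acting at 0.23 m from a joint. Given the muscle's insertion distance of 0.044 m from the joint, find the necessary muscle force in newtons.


F_muscle = W * d_load / d_muscle
F_muscle = 76 * 0.23 / 0.044
Numerator = 17.4800
F_muscle = 397.2727


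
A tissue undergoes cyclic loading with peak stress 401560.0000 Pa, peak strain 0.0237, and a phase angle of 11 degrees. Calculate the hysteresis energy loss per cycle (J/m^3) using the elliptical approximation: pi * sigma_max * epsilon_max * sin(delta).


E_loss = pi * sigma_max * epsilon_max * sin(delta)
delta = 11 deg = 0.1920 rad
sin(delta) = 0.1908
E_loss = pi * 401560.0000 * 0.0237 * 0.1908
E_loss = 5704.8931


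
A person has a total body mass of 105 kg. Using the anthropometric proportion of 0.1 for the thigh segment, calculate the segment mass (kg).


m_segment = body_mass * fraction
m_segment = 105 * 0.1
m_segment = 10.5000


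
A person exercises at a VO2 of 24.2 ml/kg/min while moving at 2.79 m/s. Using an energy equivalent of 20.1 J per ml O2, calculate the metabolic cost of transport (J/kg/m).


Power per kg = VO2 * 20.1 / 60
Power per kg = 24.2 * 20.1 / 60 = 8.1070 W/kg
Cost = power_per_kg / speed
Cost = 8.1070 / 2.79
Cost = 2.9057


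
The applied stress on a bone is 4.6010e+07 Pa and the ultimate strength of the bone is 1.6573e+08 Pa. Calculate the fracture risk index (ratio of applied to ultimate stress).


FRI = applied / ultimate
FRI = 4.6010e+07 / 1.6573e+08
FRI = 0.2776


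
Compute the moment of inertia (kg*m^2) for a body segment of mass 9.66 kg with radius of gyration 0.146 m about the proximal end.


I = m * k^2
I = 9.66 * 0.146^2
k^2 = 0.0213
I = 0.2059


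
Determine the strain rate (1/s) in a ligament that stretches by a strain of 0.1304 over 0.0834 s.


strain_rate = delta_strain / delta_t
strain_rate = 0.1304 / 0.0834
strain_rate = 1.5635


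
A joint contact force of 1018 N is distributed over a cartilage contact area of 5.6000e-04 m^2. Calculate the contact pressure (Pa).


P = F / A
P = 1018 / 5.6000e-04
P = 1.8179e+06


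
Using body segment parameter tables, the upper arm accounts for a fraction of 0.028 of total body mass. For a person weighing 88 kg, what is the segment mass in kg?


m_segment = body_mass * fraction
m_segment = 88 * 0.028
m_segment = 2.4640


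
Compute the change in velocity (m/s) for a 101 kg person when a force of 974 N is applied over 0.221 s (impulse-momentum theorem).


J = F * dt = 974 * 0.221 = 215.2540 N*s
delta_v = J / m
delta_v = 215.2540 / 101
delta_v = 2.1312


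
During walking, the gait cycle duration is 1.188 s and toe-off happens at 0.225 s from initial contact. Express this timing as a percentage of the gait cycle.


pct = (event_time / cycle_time) * 100
pct = (0.225 / 1.188) * 100
ratio = 0.1894
pct = 18.9394


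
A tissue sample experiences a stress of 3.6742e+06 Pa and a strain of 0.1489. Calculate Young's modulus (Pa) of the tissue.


E = stress / strain
E = 3.6742e+06 / 0.1489
E = 2.4676e+07


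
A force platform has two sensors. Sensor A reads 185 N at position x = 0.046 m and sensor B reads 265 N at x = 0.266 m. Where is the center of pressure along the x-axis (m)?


COP_x = (F1*x1 + F2*x2) / (F1 + F2)
COP_x = (185*0.046 + 265*0.266) / (185 + 265)
Numerator = 79.0000
Denominator = 450
COP_x = 0.1756


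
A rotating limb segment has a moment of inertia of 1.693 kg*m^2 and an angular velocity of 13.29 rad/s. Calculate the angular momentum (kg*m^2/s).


L = I * omega
L = 1.693 * 13.29
L = 22.5000


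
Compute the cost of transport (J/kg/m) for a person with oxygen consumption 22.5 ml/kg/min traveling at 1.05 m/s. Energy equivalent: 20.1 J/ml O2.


Power per kg = VO2 * 20.1 / 60
Power per kg = 22.5 * 20.1 / 60 = 7.5375 W/kg
Cost = power_per_kg / speed
Cost = 7.5375 / 1.05
Cost = 7.1786
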